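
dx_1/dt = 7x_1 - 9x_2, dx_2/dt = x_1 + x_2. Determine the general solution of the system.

Coefficient matrix A = [[7, -9], [1, 1]].
Characteristic polynomial det(A - λI) = λ^2 - 8λ + 16 = 0.
Single eigenvalue λ = 4 with algebraic multiplicity 2.
Eigenvector v = (3,1); generalized eigenvector w with (A-λI)w=v is (1,0).
General solution: e^(4t)[K_1·v + K_2·(t·v + w)].

x_1(t) = 3K_1e^(4t) + 3K_2te^(4t) + K_2e^(4t), x_2(t) = K_1e^(4t) + K_2te^(4t)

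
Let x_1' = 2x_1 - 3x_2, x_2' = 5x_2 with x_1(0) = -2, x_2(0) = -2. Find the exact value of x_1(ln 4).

1984

A = [[2,-3],[0,5]]; eigenvalues λ = 2, 5.
Eigenvectors: (1,0) for λ=2, (1,-1) for λ=5.
From the initial condition, c_1 = -4, c_2 = 2.
x_1(ln 4) = (-4)(4^2)(1) + (2)(4^5)(1) = 1984.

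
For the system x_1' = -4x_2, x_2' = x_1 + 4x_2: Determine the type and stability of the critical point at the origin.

A = [[0,-4],[1,4]]; det(A-λI) = λ^2 - 4λ + 4.
repeated λ = 2 with a single eigenvector.

unstable improper node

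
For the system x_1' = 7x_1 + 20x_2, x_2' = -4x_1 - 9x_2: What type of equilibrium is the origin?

A = [[7,20],[-4,-9]]; det(A-λI) = λ^2 + 2λ + 17.
λ = -1 ± 4i: negative real part.

stable spiral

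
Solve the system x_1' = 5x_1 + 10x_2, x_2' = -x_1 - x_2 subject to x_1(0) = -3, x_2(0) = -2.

Coefficient matrix A = [[5, 10], [-1, -1]].
Characteristic polynomial det(A - λI) = λ^2 - 4λ + 5 = 0.
Eigenvalues λ = 2 ± i (complex conjugate pair).
For λ=2+i: an eigenvector is (3,-1) - i(-1,0) = (3 + i, -1).
A real fundamental pair from Re and Im of e^((2+i)t)v: X_1 = e^(2t)(cos(t)·(3,-1) + sin(t)·(-1,0)), X_2 = e^(2t)(sin(t)·(3,-1) - cos(t)·(-1,0)).
General solution: c_1X_1 + c_2X_2.
Applying x_1(0)=-3, x_2(0)=-2 gives c_1=2, c_2=-9.

x_1(t) = -29e^(2t)sin(t) - 3e^(2t)cos(t), x_2(t) = 9e^(2t)sin(t) - 2e^(2t)cos(t)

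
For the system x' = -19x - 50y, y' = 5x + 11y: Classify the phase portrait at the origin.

A = [[-19,-50],[5,11]]; det(A-λI) = λ^2 + 8λ + 41.
λ = -4 ± 5i: negative real part.

stable spiral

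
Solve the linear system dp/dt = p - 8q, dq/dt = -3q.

p(t) = -2c_1e^(-3t) - c_2e^(t), q(t) = -c_1e^(-3t)

Coefficient matrix A = [[1, -8], [0, -3]].
Characteristic polynomial det(A - λI) = λ^2 + 2λ - 3 = 0.
Eigenvalues λ = -3, 1.
For λ=-3: (A-λI) row 1 is [4, -8], so an eigenvector is (-2, -1).
For λ=1: (A-λI) row 1 is [0, -8], so an eigenvector is (-1, 0).
General solution: c_1e^(-3t)(-2,-1) + c_2e^(t)(-1,0).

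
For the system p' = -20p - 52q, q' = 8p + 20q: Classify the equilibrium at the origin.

center

A = [[-20,-52],[8,20]]; det(A-λI) = λ^2 + 16.
λ = 0 ± 4i: zero real part.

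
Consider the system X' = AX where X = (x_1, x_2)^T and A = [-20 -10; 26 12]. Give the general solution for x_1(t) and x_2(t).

Coefficient matrix A = [[-20, -10], [26, 12]].
Characteristic polynomial det(A - λI) = λ^2 + 8λ + 20 = 0.
Eigenvalues λ = -4 ± 2i (complex conjugate pair).
For λ=-4+2i: an eigenvector is (-2,3) - i(1,-2) = (-2 - i, 3 + 2i).
A real fundamental pair from Re and Im of e^((-4+2i)t)v: X_1 = e^(-4t)(cos(2t)·(-2,3) + sin(2t)·(1,-2)), X_2 = e^(-4t)(sin(2t)·(-2,3) - cos(2t)·(1,-2)).
General solution: C_1X_1 + C_2X_2.

x_1(t) = C_1e^(-4t)sin(2t) - 2C_1e^(-4t)cos(2t) - 2C_2e^(-4t)sin(2t) - C_2e^(-4t)cos(2t), x_2(t) = -2C_1e^(-4t)sin(2t) + 3C_1e^(-4t)cos(2t) + 3C_2e^(-4t)sin(2t) + 2C_2e^(-4t)cos(2t)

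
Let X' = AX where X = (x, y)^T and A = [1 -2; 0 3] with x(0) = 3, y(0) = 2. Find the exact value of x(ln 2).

-6

A = [[1,-2],[0,3]]; eigenvalues λ = 1, 3.
Eigenvectors: (1,0) for λ=1, (-1,1) for λ=3.
From the initial condition, c_1 = 5, c_2 = 2.
x(ln 2) = (5)(2^1)(1) + (2)(2^3)(-1) = -6.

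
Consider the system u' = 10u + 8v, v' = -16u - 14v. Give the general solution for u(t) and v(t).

Coefficient matrix A = [[10, 8], [-16, -14]].
Characteristic polynomial det(A - λI) = λ^2 + 4λ - 12 = 0.
Eigenvalues λ = 2, -6.
For λ=2: (A-λI) row 1 is [8, 8], so an eigenvector is (1, -1).
For λ=-6: (A-λI) row 1 is [16, 8], so an eigenvector is (1, -2).
General solution: K_1e^(2t)(1,-1) + K_2e^(-6t)(1,-2).

u(t) = K_1e^(2t) + K_2e^(-6t), v(t) = -K_1e^(2t) - 2K_2e^(-6t)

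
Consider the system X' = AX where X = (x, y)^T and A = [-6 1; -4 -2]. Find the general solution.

x(t) = -K_1e^(-4t) - K_2te^(-4t) - K_2e^(-4t), y(t) = -2K_1e^(-4t) - 2K_2te^(-4t) - 3K_2e^(-4t)

Coefficient matrix A = [[-6, 1], [-4, -2]].
Characteristic polynomial det(A - λI) = λ^2 + 8λ + 16 = 0.
Single eigenvalue λ = -4 with algebraic multiplicity 2.
Eigenvector v = (-1,-2); generalized eigenvector w with (A-λI)w=v is (-1,-3).
General solution: e^(-4t)[K_1·v + K_2·(t·v + w)].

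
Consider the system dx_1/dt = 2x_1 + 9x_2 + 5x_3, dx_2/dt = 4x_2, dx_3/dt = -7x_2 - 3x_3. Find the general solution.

Coefficient matrix A = [[2, 9, 5], [0, 4, 0], [0, -7, -3]].
det(A - λI) = 0 gives eigenvalues λ = -3, 4, 2.
For λ=-3: eigenvector (-1,0,1).
For λ=4: eigenvector (2,1,-1).
For λ=2: eigenvector (1,0,0).
General solution: C_1e^(-3t)(-1,0,1) + C_2e^(4t)(2,1,-1) + C_3e^(2t)(1,0,0).

x_1(t) = -C_1e^(-3t) + 2C_2e^(4t) + C_3e^(2t), x_2(t) = C_2e^(4t), x_3(t) = C_1e^(-3t) - C_2e^(4t)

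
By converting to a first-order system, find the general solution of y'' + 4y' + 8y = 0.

Let x_1 = y, x_2 = y'. Then x_1' = x_2 and x_2' = -8x_1 - 4x_2.
A = [[0,1],[-8,-4]]; det(A-λI) = λ^2 + 4λ + 8.
Eigenvalues λ = -2 ± 2i.

y(t) = C_1e^(-2t)cos(2t) + C_2e^(-2t)sin(2t)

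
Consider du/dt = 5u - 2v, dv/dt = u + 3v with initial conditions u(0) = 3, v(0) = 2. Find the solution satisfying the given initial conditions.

u(t) = -e^(4t)sin(t) + 3e^(4t)cos(t), v(t) = e^(4t)sin(t) + 2e^(4t)cos(t)

Coefficient matrix A = [[5, -2], [1, 3]].
Characteristic polynomial det(A - λI) = λ^2 - 8λ + 17 = 0.
Eigenvalues λ = 4 ± i (complex conjugate pair).
For λ=4+i: an eigenvector is (1,1) - i(-1,0) = (1 + i, 1).
A real fundamental pair from Re and Im of e^((4+i)t)v: X_1 = e^(4t)(cos(t)·(1,1) + sin(t)·(-1,0)), X_2 = e^(4t)(sin(t)·(1,1) - cos(t)·(-1,0)).
General solution: c_1X_1 + c_2X_2.
Applying u(0)=3, v(0)=2 gives c_1=2, c_2=1.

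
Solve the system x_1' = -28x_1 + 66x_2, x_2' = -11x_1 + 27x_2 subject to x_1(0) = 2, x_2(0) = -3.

Coefficient matrix A = [[-28, 66], [-11, 27]].
Characteristic polynomial det(A - λI) = λ^2 + λ - 30 = 0.
Eigenvalues λ = 5, -6.
For λ=5: (A-λI) row 1 is [-33, 66], so an eigenvector is (-2, -1).
For λ=-6: (A-λI) row 1 is [-22, 66], so an eigenvector is (3, 1).
General solution: c_1e^(5t)(-2,-1) + c_2e^(-6t)(3,1).
Applying x_1(0)=2, x_2(0)=-3 gives c_1=11, c_2=8.

x_1(t) = -22e^(5t) + 24e^(-6t), x_2(t) = -11e^(5t) + 8e^(-6t)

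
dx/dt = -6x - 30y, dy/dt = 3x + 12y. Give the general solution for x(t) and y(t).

x(t) = 3C_1e^(3t)sin(3t) - C_1e^(3t)cos(3t) - C_2e^(3t)sin(3t) - 3C_2e^(3t)cos(3t), y(t) = -C_1e^(3t)sin(3t) + C_2e^(3t)cos(3t)

Coefficient matrix A = [[-6, -30], [3, 12]].
Characteristic polynomial det(A - λI) = λ^2 - 6λ + 18 = 0.
Eigenvalues λ = 3 ± 3i (complex conjugate pair).
For λ=3+3i: an eigenvector is (-1,0) - i(3,-1) = (-1 - 3i, 0 + i).
A real fundamental pair from Re and Im of e^((3+3i)t)v: X_1 = e^(3t)(cos(3t)·(-1,0) + sin(3t)·(3,-1)), X_2 = e^(3t)(sin(3t)·(-1,0) - cos(3t)·(3,-1)).
General solution: C_1X_1 + C_2X_2.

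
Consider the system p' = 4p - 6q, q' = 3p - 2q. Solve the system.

Coefficient matrix A = [[4, -6], [3, -2]].
Characteristic polynomial det(A - λI) = λ^2 - 2λ + 10 = 0.
Eigenvalues λ = 1 ± 3i (complex conjugate pair).
For λ=1+3i: an eigenvector is (-1,-1) - i(1,0) = (-1 - i, -1).
A real fundamental pair from Re and Im of e^((1+3i)t)v: X_1 = e^(t)(cos(3t)·(-1,-1) + sin(3t)·(1,0)), X_2 = e^(t)(sin(3t)·(-1,-1) - cos(3t)·(1,0)).
General solution: c_1X_1 + c_2X_2.

p(t) = c_1e^(t)sin(3t) - c_1e^(t)cos(3t) - c_2e^(t)sin(3t) - c_2e^(t)cos(3t), q(t) = -c_1e^(t)cos(3t) - c_2e^(t)sin(3t)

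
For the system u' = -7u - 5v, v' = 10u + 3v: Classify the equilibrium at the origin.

stable spiral

A = [[-7,-5],[10,3]]; det(A-λI) = λ^2 + 4λ + 29.
λ = -2 ± 5i: negative real part.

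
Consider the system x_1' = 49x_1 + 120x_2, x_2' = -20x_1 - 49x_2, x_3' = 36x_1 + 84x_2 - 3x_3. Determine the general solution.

x_1(t) = 5C_1e^(t) - 12C_3e^(-t), x_2(t) = -2C_1e^(t) + 5C_3e^(-t), x_3(t) = 3C_1e^(t) + C_2e^(-3t) - 6C_3e^(-t)

Coefficient matrix A = [[49, 120, 0], [-20, -49, 0], [36, 84, -3]].
det(A - λI) = 0 gives eigenvalues λ = 1, -3, -1.
For λ=1: eigenvector (5,-2,3).
For λ=-3: eigenvector (0,0,1).
For λ=-1: eigenvector (-12,5,-6).
General solution: C_1e^(t)(5,-2,3) + C_2e^(-3t)(0,0,1) + C_3e^(-t)(-12,5,-6).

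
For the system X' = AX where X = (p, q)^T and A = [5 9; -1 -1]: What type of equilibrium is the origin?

unstable improper node

A = [[5,9],[-1,-1]]; det(A-λI) = λ^2 - 4λ + 4.
repeated λ = 2 with a single eigenvector.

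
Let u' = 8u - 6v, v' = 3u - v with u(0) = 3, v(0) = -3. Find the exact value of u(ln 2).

A = [[8,-6],[3,-1]]; eigenvalues λ = 2, 5.
Eigenvectors: (1,1) for λ=2, (2,1) for λ=5.
From the initial condition, c_1 = -9, c_2 = 6.
u(ln 2) = (-9)(2^2)(1) + (6)(2^5)(2) = 348.

348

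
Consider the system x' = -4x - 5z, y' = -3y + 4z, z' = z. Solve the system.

x(t) = C_1e^(-4t) - C_3e^(t), y(t) = C_2e^(-3t) + C_3e^(t), z(t) = C_3e^(t)

Coefficient matrix A = [[-4, 0, -5], [0, -3, 4], [0, 0, 1]].
det(A - λI) = 0 gives eigenvalues λ = -4, -3, 1.
For λ=-4: eigenvector (1,0,0).
For λ=-3: eigenvector (0,1,0).
For λ=1: eigenvector (-1,1,1).
General solution: C_1e^(-4t)(1,0,0) + C_2e^(-3t)(0,1,0) + C_3e^(t)(-1,1,1).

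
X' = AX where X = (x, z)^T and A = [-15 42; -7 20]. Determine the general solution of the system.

Coefficient matrix A = [[-15, 42], [-7, 20]].
Characteristic polynomial det(A - λI) = λ^2 - 5λ - 6 = 0.
Eigenvalues λ = 6, -1.
For λ=6: (A-λI) row 1 is [-21, 42], so an eigenvector is (-2, -1).
For λ=-1: (A-λI) row 1 is [-14, 42], so an eigenvector is (3, 1).
General solution: K_1e^(6t)(-2,-1) + K_2e^(-t)(3,1).

x(t) = -2K_1e^(6t) + 3K_2e^(-t), z(t) = -K_1e^(6t) + K_2e^(-t)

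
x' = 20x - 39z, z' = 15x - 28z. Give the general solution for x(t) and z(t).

x(t) = -3K_1e^(-4t)sin(3t) - 2K_1e^(-4t)cos(3t) - 2K_2e^(-4t)sin(3t) + 3K_2e^(-4t)cos(3t), z(t) = -2K_1e^(-4t)sin(3t) - K_1e^(-4t)cos(3t) - K_2e^(-4t)sin(3t) + 2K_2e^(-4t)cos(3t)

Coefficient matrix A = [[20, -39], [15, -28]].
Characteristic polynomial det(A - λI) = λ^2 + 8λ + 25 = 0.
Eigenvalues λ = -4 ± 3i (complex conjugate pair).
For λ=-4+3i: an eigenvector is (-2,-1) - i(-3,-2) = (-2 + 3i, -1 + 2i).
A real fundamental pair from Re and Im of e^((-4+3i)t)v: X_1 = e^(-4t)(cos(3t)·(-2,-1) + sin(3t)·(-3,-2)), X_2 = e^(-4t)(sin(3t)·(-2,-1) - cos(3t)·(-3,-2)).
General solution: K_1X_1 + K_2X_2.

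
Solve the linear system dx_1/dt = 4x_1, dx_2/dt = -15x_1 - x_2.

x_1(t) = C_1e^(4t), x_2(t) = -3C_1e^(4t) - C_2e^(-t)

Coefficient matrix A = [[4, 0], [-15, -1]].
Characteristic polynomial det(A - λI) = λ^2 - 3λ - 4 = 0.
Eigenvalues λ = 4, -1.
For λ=4: (A-λI) row 2 is [-15, -5], so an eigenvector is (1, -3).
For λ=-1: (A-λI) row 1 is [5, 0], so an eigenvector is (0, -1).
General solution: C_1e^(4t)(1,-3) + C_2e^(-t)(0,-1).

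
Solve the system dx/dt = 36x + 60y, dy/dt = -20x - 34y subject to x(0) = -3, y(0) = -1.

Coefficient matrix A = [[36, 60], [-20, -34]].
Characteristic polynomial det(A - λI) = λ^2 - 2λ - 24 = 0.
Eigenvalues λ = 6, -4.
For λ=6: (A-λI) row 1 is [30, 60], so an eigenvector is (2, -1).
For λ=-4: (A-λI) row 1 is [40, 60], so an eigenvector is (-3, 2).
General solution: c_1e^(6t)(2,-1) + c_2e^(-4t)(-3,2).
Applying x(0)=-3, y(0)=-1 gives c_1=-9, c_2=-5.

x(t) = -18e^(6t) + 15e^(-4t), y(t) = 9e^(6t) - 10e^(-4t)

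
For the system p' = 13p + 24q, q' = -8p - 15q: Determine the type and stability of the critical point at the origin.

saddle

A = [[13,24],[-8,-15]]; det(A-λI) = λ^2 + 2λ - 3.
λ = 1, -3: opposite signs.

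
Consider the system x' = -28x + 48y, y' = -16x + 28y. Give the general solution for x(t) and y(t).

Coefficient matrix A = [[-28, 48], [-16, 28]].
Characteristic polynomial det(A - λI) = λ^2 - 16 = 0.
Eigenvalues λ = 4, -4.
For λ=4: (A-λI) row 1 is [-32, 48], so an eigenvector is (3, 2).
For λ=-4: (A-λI) row 1 is [-24, 48], so an eigenvector is (-2, -1).
General solution: K_1e^(4t)(3,2) + K_2e^(-4t)(-2,-1).

x(t) = 3K_1e^(4t) - 2K_2e^(-4t), y(t) = 2K_1e^(4t) - K_2e^(-4t)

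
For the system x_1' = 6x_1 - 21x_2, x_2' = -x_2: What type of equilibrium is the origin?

A = [[6,-21],[0,-1]]; det(A-λI) = λ^2 - 5λ - 6.
λ = 6, -1: opposite signs.

saddle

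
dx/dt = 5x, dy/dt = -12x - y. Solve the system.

x(t) = -c_2e^(5t), y(t) = -c_1e^(-t) + 2c_2e^(5t)

Coefficient matrix A = [[5, 0], [-12, -1]].
Characteristic polynomial det(A - λI) = λ^2 - 4λ - 5 = 0.
Eigenvalues λ = -1, 5.
For λ=-1: (A-λI) row 1 is [6, 0], so an eigenvector is (0, -1).
For λ=5: (A-λI) row 2 is [-12, -6], so an eigenvector is (-1, 2).
General solution: c_1e^(-t)(0,-1) + c_2e^(5t)(-1,2).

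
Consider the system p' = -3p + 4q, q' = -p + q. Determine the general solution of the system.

p(t) = -2c_1e^(-t) - 2c_2te^(-t) - c_2e^(-t), q(t) = -c_1e^(-t) - c_2te^(-t) - c_2e^(-t)

Coefficient matrix A = [[-3, 4], [-1, 1]].
Characteristic polynomial det(A - λI) = λ^2 + 2λ + 1 = 0.
Single eigenvalue λ = -1 with algebraic multiplicity 2.
Eigenvector v = (-2,-1); generalized eigenvector w with (A-λI)w=v is (-1,-1).
General solution: e^(-t)[c_1·v + c_2·(t·v + w)].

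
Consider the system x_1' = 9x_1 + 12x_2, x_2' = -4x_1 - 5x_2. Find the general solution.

Coefficient matrix A = [[9, 12], [-4, -5]].
Characteristic polynomial det(A - λI) = λ^2 - 4λ + 3 = 0.
Eigenvalues λ = 3, 1.
For λ=3: (A-λI) row 1 is [6, 12], so an eigenvector is (-2, 1).
For λ=1: (A-λI) row 1 is [8, 12], so an eigenvector is (-3, 2).
General solution: C_1e^(3t)(-2,1) + C_2e^(t)(-3,2).

x_1(t) = -2C_1e^(3t) - 3C_2e^(t), x_2(t) = C_1e^(3t) + 2C_2e^(t)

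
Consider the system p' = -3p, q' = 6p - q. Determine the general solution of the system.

p(t) = -K_1e^(-3t), q(t) = 3K_1e^(-3t) - K_2e^(-t)

Coefficient matrix A = [[-3, 0], [6, -1]].
Characteristic polynomial det(A - λI) = λ^2 + 4λ + 3 = 0.
Eigenvalues λ = -3, -1.
For λ=-3: (A-λI) row 2 is [6, 2], so an eigenvector is (-1, 3).
For λ=-1: (A-λI) row 1 is [-2, 0], so an eigenvector is (0, -1).
General solution: K_1e^(-3t)(-1,3) + K_2e^(-t)(0,-1).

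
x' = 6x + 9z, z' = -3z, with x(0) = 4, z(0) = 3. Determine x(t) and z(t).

Coefficient matrix A = [[6, 9], [0, -3]].
Characteristic polynomial det(A - λI) = λ^2 - 3λ - 18 = 0.
Eigenvalues λ = -3, 6.
For λ=-3: (A-λI) row 1 is [9, 9], so an eigenvector is (-1, 1).
For λ=6: (A-λI) row 1 is [0, 9], so an eigenvector is (1, 0).
General solution: C_1e^(-3t)(-1,1) + C_2e^(6t)(1,0).
Applying x(0)=4, z(0)=3 gives C_1=3, C_2=7.

x(t) = 7e^(6t) - 3e^(-3t), z(t) = 3e^(-3t)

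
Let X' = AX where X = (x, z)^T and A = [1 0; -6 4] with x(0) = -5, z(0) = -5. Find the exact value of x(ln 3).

-15

A = [[1,0],[-6,4]]; eigenvalues λ = 4, 1.
Eigenvectors: (0,1) for λ=4, (1,2) for λ=1.
From the initial condition, c_1 = 5, c_2 = -5.
x(ln 3) = (5)(3^4)(0) + (-5)(3^1)(1) = -15.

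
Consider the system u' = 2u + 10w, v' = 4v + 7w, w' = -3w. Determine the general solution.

u(t) = -2C_1e^(-3t) + C_3e^(2t), v(t) = -C_1e^(-3t) + C_2e^(4t), w(t) = C_1e^(-3t)

Coefficient matrix A = [[2, 0, 10], [0, 4, 7], [0, 0, -3]].
det(A - λI) = 0 gives eigenvalues λ = -3, 4, 2.
For λ=-3: eigenvector (-2,-1,1).
For λ=4: eigenvector (0,1,0).
For λ=2: eigenvector (1,0,0).
General solution: C_1e^(-3t)(-2,-1,1) + C_2e^(4t)(0,1,0) + C_3e^(2t)(1,0,0).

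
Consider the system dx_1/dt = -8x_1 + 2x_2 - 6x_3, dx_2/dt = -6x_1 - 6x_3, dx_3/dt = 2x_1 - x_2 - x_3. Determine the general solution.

Coefficient matrix A = [[-8, 2, -6], [-6, 0, -6], [2, -1, -1]].
det(A - λI) = 0 gives eigenvalues λ = -2, -4, -3.
For λ=-2: eigenvector (2,3,-1).
For λ=-4: eigenvector (3,3,-1).
For λ=-3: eigenvector (-2,-2,1).
General solution: C_1e^(-2t)(2,3,-1) + C_2e^(-4t)(3,3,-1) + C_3e^(-3t)(-2,-2,1).

x_1(t) = 2C_1e^(-2t) + 3C_2e^(-4t) - 2C_3e^(-3t), x_2(t) = 3C_1e^(-2t) + 3C_2e^(-4t) - 2C_3e^(-3t), x_3(t) = -C_1e^(-2t) - C_2e^(-4t) + C_3e^(-3t)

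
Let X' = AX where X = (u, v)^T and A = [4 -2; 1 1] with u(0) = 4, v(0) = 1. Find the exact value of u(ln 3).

144

A = [[4,-2],[1,1]]; eigenvalues λ = 3, 2.
Eigenvectors: (-2,-1) for λ=3, (1,1) for λ=2.
From the initial condition, c_1 = -3, c_2 = -2.
u(ln 3) = (-3)(3^3)(-2) + (-2)(3^2)(1) = 144.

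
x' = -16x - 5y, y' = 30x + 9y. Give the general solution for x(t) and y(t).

Coefficient matrix A = [[-16, -5], [30, 9]].
Characteristic polynomial det(A - λI) = λ^2 + 7λ + 6 = 0.
Eigenvalues λ = -6, -1.
For λ=-6: (A-λI) row 1 is [-10, -5], so an eigenvector is (-1, 2).
For λ=-1: (A-λI) row 1 is [-15, -5], so an eigenvector is (-1, 3).
General solution: C_1e^(-6t)(-1,2) + C_2e^(-t)(-1,3).

x(t) = -C_1e^(-6t) - C_2e^(-t), y(t) = 2C_1e^(-6t) + 3C_2e^(-t)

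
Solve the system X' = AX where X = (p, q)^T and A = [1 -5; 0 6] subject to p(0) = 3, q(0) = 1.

p(t) = -e^(6t) + 4e^(t), q(t) = e^(6t)

Coefficient matrix A = [[1, -5], [0, 6]].
Characteristic polynomial det(A - λI) = λ^2 - 7λ + 6 = 0.
Eigenvalues λ = 1, 6.
For λ=1: (A-λI) row 1 is [0, -5], so an eigenvector is (1, 0).
For λ=6: (A-λI) row 1 is [-5, -5], so an eigenvector is (-1, 1).
General solution: C_1e^(t)(1,0) + C_2e^(6t)(-1,1).
Applying p(0)=3, q(0)=1 gives C_1=4, C_2=1.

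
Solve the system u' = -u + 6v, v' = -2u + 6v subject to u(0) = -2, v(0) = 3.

Coefficient matrix A = [[-1, 6], [-2, 6]].
Characteristic polynomial det(A - λI) = λ^2 - 5λ + 6 = 0.
Eigenvalues λ = 3, 2.
For λ=3: (A-λI) row 1 is [-4, 6], so an eigenvector is (-3, -2).
For λ=2: (A-λI) row 1 is [-3, 6], so an eigenvector is (-2, -1).
General solution: K_1e^(3t)(-3,-2) + K_2e^(2t)(-2,-1).
Applying u(0)=-2, v(0)=3 gives K_1=-8, K_2=13.

u(t) = 24e^(3t) - 26e^(2t), v(t) = 16e^(3t) - 13e^(2t)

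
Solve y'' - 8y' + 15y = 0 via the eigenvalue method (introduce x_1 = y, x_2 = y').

y(t) = C_1e^(5t) + C_2e^(3t)

Let x_1 = y, x_2 = y'. Then x_1' = x_2 and x_2' = -15x_1 + 8x_2.
A = [[0,1],[-15,8]]; det(A-λI) = λ^2 - 8λ + 15.
Eigenvalues λ = 5, 3 with eigenvectors (1,5), (1,3).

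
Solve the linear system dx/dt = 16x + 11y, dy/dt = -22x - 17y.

x(t) = c_1e^(-6t) - c_2e^(5t), y(t) = -2c_1e^(-6t) + c_2e^(5t)

Coefficient matrix A = [[16, 11], [-22, -17]].
Characteristic polynomial det(A - λI) = λ^2 + λ - 30 = 0.
Eigenvalues λ = -6, 5.
For λ=-6: (A-λI) row 1 is [22, 11], so an eigenvector is (1, -2).
For λ=5: (A-λI) row 1 is [11, 11], so an eigenvector is (-1, 1).
General solution: c_1e^(-6t)(1,-2) + c_2e^(5t)(-1,1).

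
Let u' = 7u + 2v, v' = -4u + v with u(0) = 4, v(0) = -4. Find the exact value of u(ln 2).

128

A = [[7,2],[-4,1]]; eigenvalues λ = 5, 3.
Eigenvectors: (-1,1) for λ=5, (1,-2) for λ=3.
From the initial condition, c_1 = -4, c_2 = 0.
u(ln 2) = (-4)(2^5)(-1) + (0)(2^3)(1) = 128.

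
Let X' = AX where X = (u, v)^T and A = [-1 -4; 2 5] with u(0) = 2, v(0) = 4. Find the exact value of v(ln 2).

68

A = [[-1,-4],[2,5]]; eigenvalues λ = 3, 1.
Eigenvectors: (1,-1) for λ=3, (2,-1) for λ=1.
From the initial condition, c_1 = -10, c_2 = 6.
v(ln 2) = (-10)(2^3)(-1) + (6)(2^1)(-1) = 68.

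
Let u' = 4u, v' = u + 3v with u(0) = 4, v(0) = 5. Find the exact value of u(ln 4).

A = [[4,0],[1,3]]; eigenvalues λ = 4, 3.
Eigenvectors: (1,1) for λ=4, (0,-1) for λ=3.
From the initial condition, c_1 = 4, c_2 = -1.
u(ln 4) = (4)(4^4)(1) + (-1)(4^3)(0) = 1024.

1024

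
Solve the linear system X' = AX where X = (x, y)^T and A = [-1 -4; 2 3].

Coefficient matrix A = [[-1, -4], [2, 3]].
Characteristic polynomial det(A - λI) = λ^2 - 2λ + 5 = 0.
Eigenvalues λ = 1 ± 2i (complex conjugate pair).
For λ=1+2i: an eigenvector is (-1,1) - i(-1,0) = (-1 + i, 1).
A real fundamental pair from Re and Im of e^((1+2i)t)v: X_1 = e^(t)(cos(2t)·(-1,1) + sin(2t)·(-1,0)), X_2 = e^(t)(sin(2t)·(-1,1) - cos(2t)·(-1,0)).
General solution: c_1X_1 + c_2X_2.

x(t) = -c_1e^(t)sin(2t) - c_1e^(t)cos(2t) - c_2e^(t)sin(2t) + c_2e^(t)cos(2t), y(t) = c_1e^(t)cos(2t) + c_2e^(t)sin(2t)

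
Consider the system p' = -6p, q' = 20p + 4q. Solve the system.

p(t) = -c_1e^(-6t), q(t) = 2c_1e^(-6t) - c_2e^(4t)

Coefficient matrix A = [[-6, 0], [20, 4]].
Characteristic polynomial det(A - λI) = λ^2 + 2λ - 24 = 0.
Eigenvalues λ = -6, 4.
For λ=-6: (A-λI) row 2 is [20, 10], so an eigenvector is (-1, 2).
For λ=4: (A-λI) row 1 is [-10, 0], so an eigenvector is (0, -1).
General solution: c_1e^(-6t)(-1,2) + c_2e^(4t)(0,-1).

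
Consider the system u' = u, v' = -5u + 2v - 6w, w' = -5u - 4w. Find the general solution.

Coefficient matrix A = [[1, 0, 0], [-5, 2, -6], [-5, 0, -4]].
det(A - λI) = 0 gives eigenvalues λ = 1, -4, 2.
For λ=1: eigenvector (1,-1,-1).
For λ=-4: eigenvector (0,1,1).
For λ=2: eigenvector (0,-1,0).
General solution: C_1e^(t)(1,-1,-1) + C_2e^(-4t)(0,1,1) + C_3e^(2t)(0,-1,0).

u(t) = C_1e^(t), v(t) = -C_1e^(t) + C_2e^(-4t) - C_3e^(2t), w(t) = -C_1e^(t) + C_2e^(-4t)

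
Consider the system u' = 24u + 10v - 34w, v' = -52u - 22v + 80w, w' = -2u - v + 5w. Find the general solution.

u(t) = -2c_1e^(t) - 2c_2e^(2t) + c_3e^(4t), v(t) = 8c_1e^(t) + c_2e^(2t) - 2c_3e^(4t), w(t) = c_1e^(t) - c_2e^(2t)

Coefficient matrix A = [[24, 10, -34], [-52, -22, 80], [-2, -1, 5]].
det(A - λI) = 0 gives eigenvalues λ = 1, 2, 4.
For λ=1: eigenvector (-2,8,1).
For λ=2: eigenvector (-2,1,-1).
For λ=4: eigenvector (1,-2,0).
General solution: c_1e^(t)(-2,8,1) + c_2e^(2t)(-2,1,-1) + c_3e^(4t)(1,-2,0).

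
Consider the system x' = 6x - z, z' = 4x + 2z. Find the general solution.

Coefficient matrix A = [[6, -1], [4, 2]].
Characteristic polynomial det(A - λI) = λ^2 - 8λ + 16 = 0.
Single eigenvalue λ = 4 with algebraic multiplicity 2.
Eigenvector v = (1,2); generalized eigenvector w with (A-λI)w=v is (-1,-3).
General solution: e^(4t)[K_1·v + K_2·(t·v + w)].

x(t) = K_1e^(4t) + K_2te^(4t) - K_2e^(4t), z(t) = 2K_1e^(4t) + 2K_2te^(4t) - 3K_2e^(4t)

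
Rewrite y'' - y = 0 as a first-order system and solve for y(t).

Let x_1 = y, x_2 = y'. Then x_1' = x_2 and x_2' = x_1.
A = [[0,1],[1,0]]; det(A-λI) = λ^2 - 1.
Eigenvalues λ = -1, 1 with eigenvectors (1,-1), (1,1).

y(t) = c_1e^(-t) + c_2e^(t)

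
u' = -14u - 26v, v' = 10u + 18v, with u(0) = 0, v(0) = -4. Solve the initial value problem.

u(t) = 52e^(2t)sin(2t), v(t) = -32e^(2t)sin(2t) - 4e^(2t)cos(2t)

Coefficient matrix A = [[-14, -26], [10, 18]].
Characteristic polynomial det(A - λI) = λ^2 - 4λ + 8 = 0.
Eigenvalues λ = 2 ± 2i (complex conjugate pair).
For λ=2+2i: an eigenvector is (3,-2) - i(2,-1) = (3 - 2i, -2 + i).
A real fundamental pair from Re and Im of e^((2+2i)t)v: X_1 = e^(2t)(cos(2t)·(3,-2) + sin(2t)·(2,-1)), X_2 = e^(2t)(sin(2t)·(3,-2) - cos(2t)·(2,-1)).
General solution: C_1X_1 + C_2X_2.
Applying u(0)=0, v(0)=-4 gives C_1=8, C_2=12.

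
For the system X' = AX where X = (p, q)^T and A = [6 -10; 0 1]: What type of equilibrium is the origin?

unstable node

A = [[6,-10],[0,1]]; det(A-λI) = λ^2 - 7λ + 6.
λ = 6, 1: both positive.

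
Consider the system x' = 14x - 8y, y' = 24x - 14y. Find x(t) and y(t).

Coefficient matrix A = [[14, -8], [24, -14]].
Characteristic polynomial det(A - λI) = λ^2 - 4 = 0.
Eigenvalues λ = 2, -2.
For λ=2: (A-λI) row 1 is [12, -8], so an eigenvector is (2, 3).
For λ=-2: (A-λI) row 1 is [16, -8], so an eigenvector is (-1, -2).
General solution: c_1e^(2t)(2,3) + c_2e^(-2t)(-1,-2).

x(t) = 2c_1e^(2t) - c_2e^(-2t), y(t) = 3c_1e^(2t) - 2c_2e^(-2t)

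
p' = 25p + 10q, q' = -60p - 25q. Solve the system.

Coefficient matrix A = [[25, 10], [-60, -25]].
Characteristic polynomial det(A - λI) = λ^2 - 25 = 0.
Eigenvalues λ = -5, 5.
For λ=-5: (A-λI) row 1 is [30, 10], so an eigenvector is (1, -3).
For λ=5: (A-λI) row 1 is [20, 10], so an eigenvector is (1, -2).
General solution: K_1e^(-5t)(1,-3) + K_2e^(5t)(1,-2).

p(t) = K_1e^(-5t) + K_2e^(5t), q(t) = -3K_1e^(-5t) - 2K_2e^(5t)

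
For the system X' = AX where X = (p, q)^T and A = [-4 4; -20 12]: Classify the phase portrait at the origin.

A = [[-4,4],[-20,12]]; det(A-λI) = λ^2 - 8λ + 32.
λ = 4 ± 4i: positive real part.

unstable spiral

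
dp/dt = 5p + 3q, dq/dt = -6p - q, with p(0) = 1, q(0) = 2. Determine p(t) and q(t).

Coefficient matrix A = [[5, 3], [-6, -1]].
Characteristic polynomial det(A - λI) = λ^2 - 4λ + 13 = 0.
Eigenvalues λ = 2 ± 3i (complex conjugate pair).
For λ=2+3i: an eigenvector is (-1,1) - i(0,1) = (-1, 1 - i).
A real fundamental pair from Re and Im of e^((2+3i)t)v: X_1 = e^(2t)(cos(3t)·(-1,1) + sin(3t)·(0,1)), X_2 = e^(2t)(sin(3t)·(-1,1) - cos(3t)·(0,1)).
General solution: C_1X_1 + C_2X_2.
Applying p(0)=1, q(0)=2 gives C_1=-1, C_2=-3.

p(t) = 3e^(2t)sin(3t) + e^(2t)cos(3t), q(t) = -4e^(2t)sin(3t) + 2e^(2t)cos(3t)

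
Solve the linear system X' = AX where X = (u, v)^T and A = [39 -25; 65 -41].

u(t) = K_1e^(-t)sin(5t) + 2K_1e^(-t)cos(5t) + 2K_2e^(-t)sin(5t) - K_2e^(-t)cos(5t), v(t) = 2K_1e^(-t)sin(5t) + 3K_1e^(-t)cos(5t) + 3K_2e^(-t)sin(5t) - 2K_2e^(-t)cos(5t)

Coefficient matrix A = [[39, -25], [65, -41]].
Characteristic polynomial det(A - λI) = λ^2 + 2λ + 26 = 0.
Eigenvalues λ = -1 ± 5i (complex conjugate pair).
For λ=-1+5i: an eigenvector is (2,3) - i(1,2) = (2 - i, 3 - 2i).
A real fundamental pair from Re and Im of e^((-1+5i)t)v: X_1 = e^(-t)(cos(5t)·(2,3) + sin(5t)·(1,2)), X_2 = e^(-t)(sin(5t)·(2,3) - cos(5t)·(1,2)).
General solution: K_1X_1 + K_2X_2.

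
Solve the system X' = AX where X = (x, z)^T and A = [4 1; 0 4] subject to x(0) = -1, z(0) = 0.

Coefficient matrix A = [[4, 1], [0, 4]].
Characteristic polynomial det(A - λI) = λ^2 - 8λ + 16 = 0.
Single eigenvalue λ = 4 with algebraic multiplicity 2.
Eigenvector v = (-1,0); generalized eigenvector w with (A-λI)w=v is (1,-1).
General solution: e^(4t)[K_1·v + K_2·(t·v + w)].
Applying x(0)=-1, z(0)=0 gives K_1=1, K_2=0.

x(t) = -e^(4t), z(t) = 0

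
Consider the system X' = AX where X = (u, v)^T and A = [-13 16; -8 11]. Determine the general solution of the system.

u(t) = C_1e^(3t) - 2C_2e^(-5t), v(t) = C_1e^(3t) - C_2e^(-5t)

Coefficient matrix A = [[-13, 16], [-8, 11]].
Characteristic polynomial det(A - λI) = λ^2 + 2λ - 15 = 0.
Eigenvalues λ = 3, -5.
For λ=3: (A-λI) row 1 is [-16, 16], so an eigenvector is (1, 1).
For λ=-5: (A-λI) row 1 is [-8, 16], so an eigenvector is (-2, -1).
General solution: C_1e^(3t)(1,1) + C_2e^(-5t)(-2,-1).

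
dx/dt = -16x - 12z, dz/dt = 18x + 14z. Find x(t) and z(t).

Coefficient matrix A = [[-16, -12], [18, 14]].
Characteristic polynomial det(A - λI) = λ^2 + 2λ - 8 = 0.
Eigenvalues λ = 2, -4.
For λ=2: (A-λI) row 1 is [-18, -12], so an eigenvector is (-2, 3).
For λ=-4: (A-λI) row 1 is [-12, -12], so an eigenvector is (1, -1).
General solution: C_1e^(2t)(-2,3) + C_2e^(-4t)(1,-1).

x(t) = -2C_1e^(2t) + C_2e^(-4t), z(t) = 3C_1e^(2t) - C_2e^(-4t)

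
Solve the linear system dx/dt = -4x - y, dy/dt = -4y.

x(t) = -K_1e^(-4t) - K_2te^(-4t) + K_2e^(-4t), y(t) = K_2e^(-4t)

Coefficient matrix A = [[-4, -1], [0, -4]].
Characteristic polynomial det(A - λI) = λ^2 + 8λ + 16 = 0.
Single eigenvalue λ = -4 with algebraic multiplicity 2.
Eigenvector v = (-1,0); generalized eigenvector w with (A-λI)w=v is (1,1).
General solution: e^(-4t)[K_1·v + K_2·(t·v + w)].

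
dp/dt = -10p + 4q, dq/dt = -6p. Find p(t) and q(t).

p(t) = C_1e^(-6t) + 2C_2e^(-4t), q(t) = C_1e^(-6t) + 3C_2e^(-4t)

Coefficient matrix A = [[-10, 4], [-6, 0]].
Characteristic polynomial det(A - λI) = λ^2 + 10λ + 24 = 0.
Eigenvalues λ = -6, -4.
For λ=-6: (A-λI) row 1 is [-4, 4], so an eigenvector is (1, 1).
For λ=-4: (A-λI) row 1 is [-6, 4], so an eigenvector is (2, 3).
General solution: C_1e^(-6t)(1,1) + C_2e^(-4t)(2,3).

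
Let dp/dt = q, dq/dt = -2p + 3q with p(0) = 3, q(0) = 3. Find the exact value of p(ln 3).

9

A = [[0,1],[-2,3]]; eigenvalues λ = 1, 2.
Eigenvectors: (1,1) for λ=1, (1,2) for λ=2.
From the initial condition, c_1 = 3, c_2 = 0.
p(ln 3) = (3)(3^1)(1) + (0)(3^2)(1) = 9.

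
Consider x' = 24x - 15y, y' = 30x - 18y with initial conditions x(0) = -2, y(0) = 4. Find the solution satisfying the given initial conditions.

Coefficient matrix A = [[24, -15], [30, -18]].
Characteristic polynomial det(A - λI) = λ^2 - 6λ + 18 = 0.
Eigenvalues λ = 3 ± 3i (complex conjugate pair).
For λ=3+3i: an eigenvector is (2,3) - i(-1,-1) = (2 + i, 3 + i).
A real fundamental pair from Re and Im of e^((3+3i)t)v: X_1 = e^(3t)(cos(3t)·(2,3) + sin(3t)·(-1,-1)), X_2 = e^(3t)(sin(3t)·(2,3) - cos(3t)·(-1,-1)).
General solution: c_1X_1 + c_2X_2.
Applying x(0)=-2, y(0)=4 gives c_1=6, c_2=-14.

x(t) = -34e^(3t)sin(3t) - 2e^(3t)cos(3t), y(t) = -48e^(3t)sin(3t) + 4e^(3t)cos(3t)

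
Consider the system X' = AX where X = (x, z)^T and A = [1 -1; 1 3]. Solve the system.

x(t) = -K_1e^(2t) - K_2te^(2t) + K_2e^(2t), z(t) = K_1e^(2t) + K_2te^(2t)

Coefficient matrix A = [[1, -1], [1, 3]].
Characteristic polynomial det(A - λI) = λ^2 - 4λ + 4 = 0.
Single eigenvalue λ = 2 with algebraic multiplicity 2.
Eigenvector v = (-1,1); generalized eigenvector w with (A-λI)w=v is (1,0).
General solution: e^(2t)[K_1·v + K_2·(t·v + w)].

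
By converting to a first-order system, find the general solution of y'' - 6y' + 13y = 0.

y(t) = K_1e^(3t)cos(2t) + K_2e^(3t)sin(2t)

Let x_1 = y, x_2 = y'. Then x_1' = x_2 and x_2' = -13x_1 + 6x_2.
A = [[0,1],[-13,6]]; det(A-λI) = λ^2 - 6λ + 13.
Eigenvalues λ = 3 ± 2i.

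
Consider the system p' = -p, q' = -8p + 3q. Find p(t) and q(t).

p(t) = c_1e^(-t), q(t) = 2c_1e^(-t) + c_2e^(3t)

Coefficient matrix A = [[-1, 0], [-8, 3]].
Characteristic polynomial det(A - λI) = λ^2 - 2λ - 3 = 0.
Eigenvalues λ = -1, 3.
For λ=-1: (A-λI) row 2 is [-8, 4], so an eigenvector is (1, 2).
For λ=3: (A-λI) row 1 is [-4, 0], so an eigenvector is (0, 1).
General solution: c_1e^(-t)(1,2) + c_2e^(3t)(0,1).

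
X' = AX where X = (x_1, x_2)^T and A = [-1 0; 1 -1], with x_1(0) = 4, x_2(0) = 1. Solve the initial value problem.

Coefficient matrix A = [[-1, 0], [1, -1]].
Characteristic polynomial det(A - λI) = λ^2 + 2λ + 1 = 0.
Single eigenvalue λ = -1 with algebraic multiplicity 2.
Eigenvector v = (0,-1); generalized eigenvector w with (A-λI)w=v is (-1,3).
General solution: e^(-t)[C_1·v + C_2·(t·v + w)].
Applying x_1(0)=4, x_2(0)=1 gives C_1=-13, C_2=-4.

x_1(t) = 4e^(-t), x_2(t) = 4te^(-t) + e^(-t)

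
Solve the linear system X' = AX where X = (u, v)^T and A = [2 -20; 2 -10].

Coefficient matrix A = [[2, -20], [2, -10]].
Characteristic polynomial det(A - λI) = λ^2 + 8λ + 20 = 0.
Eigenvalues λ = -4 ± 2i (complex conjugate pair).
For λ=-4+2i: an eigenvector is (-1,0) - i(-3,-1) = (-1 + 3i, 0 + i).
A real fundamental pair from Re and Im of e^((-4+2i)t)v: X_1 = e^(-4t)(cos(2t)·(-1,0) + sin(2t)·(-3,-1)), X_2 = e^(-4t)(sin(2t)·(-1,0) - cos(2t)·(-3,-1)).
General solution: C_1X_1 + C_2X_2.

u(t) = -3C_1e^(-4t)sin(2t) - C_1e^(-4t)cos(2t) - C_2e^(-4t)sin(2t) + 3C_2e^(-4t)cos(2t), v(t) = -C_1e^(-4t)sin(2t) + C_2e^(-4t)cos(2t)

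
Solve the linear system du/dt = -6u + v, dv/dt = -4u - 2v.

Coefficient matrix A = [[-6, 1], [-4, -2]].
Characteristic polynomial det(A - λI) = λ^2 + 8λ + 16 = 0.
Single eigenvalue λ = -4 with algebraic multiplicity 2.
Eigenvector v = (1,2); generalized eigenvector w with (A-λI)w=v is (-1,-1).
General solution: e^(-4t)[C_1·v + C_2·(t·v + w)].

u(t) = C_1e^(-4t) + C_2te^(-4t) - C_2e^(-4t), v(t) = 2C_1e^(-4t) + 2C_2te^(-4t) - C_2e^(-4t)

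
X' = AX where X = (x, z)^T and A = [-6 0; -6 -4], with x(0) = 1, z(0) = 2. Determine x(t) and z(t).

x(t) = e^(-6t), z(t) = -e^(-4t) + 3e^(-6t)

Coefficient matrix A = [[-6, 0], [-6, -4]].
Characteristic polynomial det(A - λI) = λ^2 + 10λ + 24 = 0.
Eigenvalues λ = -4, -6.
For λ=-4: (A-λI) row 1 is [-2, 0], so an eigenvector is (0, 1).
For λ=-6: (A-λI) row 2 is [-6, 2], so an eigenvector is (1, 3).
General solution: c_1e^(-4t)(0,1) + c_2e^(-6t)(1,3).
Applying x(0)=1, z(0)=2 gives c_1=-1, c_2=1.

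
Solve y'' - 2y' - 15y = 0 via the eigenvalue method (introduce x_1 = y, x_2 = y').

Let x_1 = y, x_2 = y'. Then x_1' = x_2 and x_2' = 15x_1 + 2x_2.
A = [[0,1],[15,2]]; det(A-λI) = λ^2 - 2λ - 15.
Eigenvalues λ = 5, -3 with eigenvectors (1,5), (1,-3).

y(t) = c_1e^(5t) + c_2e^(-3t)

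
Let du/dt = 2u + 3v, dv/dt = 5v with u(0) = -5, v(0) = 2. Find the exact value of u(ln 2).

36

A = [[2,3],[0,5]]; eigenvalues λ = 5, 2.
Eigenvectors: (-1,-1) for λ=5, (1,0) for λ=2.
From the initial condition, c_1 = -2, c_2 = -7.
u(ln 2) = (-2)(2^5)(-1) + (-7)(2^2)(1) = 36.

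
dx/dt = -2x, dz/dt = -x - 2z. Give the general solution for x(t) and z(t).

Coefficient matrix A = [[-2, 0], [-1, -2]].
Characteristic polynomial det(A - λI) = λ^2 + 4λ + 4 = 0.
Single eigenvalue λ = -2 with algebraic multiplicity 2.
Eigenvector v = (0,-1); generalized eigenvector w with (A-λI)w=v is (1,2).
General solution: e^(-2t)[c_1·v + c_2·(t·v + w)].

x(t) = c_2e^(-2t), z(t) = -c_1e^(-2t) - c_2te^(-2t) + 2c_2e^(-2t)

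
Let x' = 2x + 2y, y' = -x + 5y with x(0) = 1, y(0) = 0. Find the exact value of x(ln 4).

-128

A = [[2,2],[-1,5]]; eigenvalues λ = 3, 4.
Eigenvectors: (-2,-1) for λ=3, (-1,-1) for λ=4.
From the initial condition, c_1 = -1, c_2 = 1.
x(ln 4) = (-1)(4^3)(-2) + (1)(4^4)(-1) = -128.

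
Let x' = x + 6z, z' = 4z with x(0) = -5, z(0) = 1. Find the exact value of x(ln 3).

141

A = [[1,6],[0,4]]; eigenvalues λ = 1, 4.
Eigenvectors: (-1,0) for λ=1, (2,1) for λ=4.
From the initial condition, c_1 = 7, c_2 = 1.
x(ln 3) = (7)(3^1)(-1) + (1)(3^4)(2) = 141.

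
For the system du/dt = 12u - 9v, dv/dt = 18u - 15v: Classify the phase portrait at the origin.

saddle

A = [[12,-9],[18,-15]]; det(A-λI) = λ^2 + 3λ - 18.
λ = -6, 3: opposite signs.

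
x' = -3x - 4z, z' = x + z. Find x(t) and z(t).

Coefficient matrix A = [[-3, -4], [1, 1]].
Characteristic polynomial det(A - λI) = λ^2 + 2λ + 1 = 0.
Single eigenvalue λ = -1 with algebraic multiplicity 2.
Eigenvector v = (-2,1); generalized eigenvector w with (A-λI)w=v is (3,-1).
General solution: e^(-t)[K_1·v + K_2·(t·v + w)].

x(t) = -2K_1e^(-t) - 2K_2te^(-t) + 3K_2e^(-t), z(t) = K_1e^(-t) + K_2te^(-t) - K_2e^(-t)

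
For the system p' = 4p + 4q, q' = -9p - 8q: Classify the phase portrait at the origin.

A = [[4,4],[-9,-8]]; det(A-λI) = λ^2 + 4λ + 4.
repeated λ = -2 with a single eigenvector.

stable improper node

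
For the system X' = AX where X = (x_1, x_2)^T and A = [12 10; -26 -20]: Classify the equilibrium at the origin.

stable spiral

A = [[12,10],[-26,-20]]; det(A-λI) = λ^2 + 8λ + 20.
λ = -4 ± 2i: negative real part.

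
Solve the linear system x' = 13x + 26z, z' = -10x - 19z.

x(t) = 2C_1e^(-3t)sin(2t) - 3C_1e^(-3t)cos(2t) - 3C_2e^(-3t)sin(2t) - 2C_2e^(-3t)cos(2t), z(t) = -C_1e^(-3t)sin(2t) + 2C_1e^(-3t)cos(2t) + 2C_2e^(-3t)sin(2t) + C_2e^(-3t)cos(2t)

Coefficient matrix A = [[13, 26], [-10, -19]].
Characteristic polynomial det(A - λI) = λ^2 + 6λ + 13 = 0.
Eigenvalues λ = -3 ± 2i (complex conjugate pair).
For λ=-3+2i: an eigenvector is (-3,2) - i(2,-1) = (-3 - 2i, 2 + i).
A real fundamental pair from Re and Im of e^((-3+2i)t)v: X_1 = e^(-3t)(cos(2t)·(-3,2) + sin(2t)·(2,-1)), X_2 = e^(-3t)(sin(2t)·(-3,2) - cos(2t)·(2,-1)).
General solution: C_1X_1 + C_2X_2.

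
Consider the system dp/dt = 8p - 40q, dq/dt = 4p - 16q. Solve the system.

p(t) = -K_1e^(-4t)sin(4t) + 3K_1e^(-4t)cos(4t) + 3K_2e^(-4t)sin(4t) + K_2e^(-4t)cos(4t), q(t) = K_1e^(-4t)cos(4t) + K_2e^(-4t)sin(4t)

Coefficient matrix A = [[8, -40], [4, -16]].
Characteristic polynomial det(A - λI) = λ^2 + 8λ + 32 = 0.
Eigenvalues λ = -4 ± 4i (complex conjugate pair).
For λ=-4+4i: an eigenvector is (3,1) - i(-1,0) = (3 + i, 1).
A real fundamental pair from Re and Im of e^((-4+4i)t)v: X_1 = e^(-4t)(cos(4t)·(3,1) + sin(4t)·(-1,0)), X_2 = e^(-4t)(sin(4t)·(3,1) - cos(4t)·(-1,0)).
General solution: K_1X_1 + K_2X_2.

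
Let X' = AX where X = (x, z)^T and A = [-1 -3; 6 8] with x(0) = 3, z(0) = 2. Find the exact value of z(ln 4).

A = [[-1,-3],[6,8]]; eigenvalues λ = 5, 2.
Eigenvectors: (-1,2) for λ=5, (1,-1) for λ=2.
From the initial condition, c_1 = 5, c_2 = 8.
z(ln 4) = (5)(4^5)(2) + (8)(4^2)(-1) = 10112.

10112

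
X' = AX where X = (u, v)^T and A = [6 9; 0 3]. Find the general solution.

Coefficient matrix A = [[6, 9], [0, 3]].
Characteristic polynomial det(A - λI) = λ^2 - 9λ + 18 = 0.
Eigenvalues λ = 6, 3.
For λ=6: (A-λI) row 1 is [0, 9], so an eigenvector is (1, 0).
For λ=3: (A-λI) row 1 is [3, 9], so an eigenvector is (-3, 1).
General solution: C_1e^(6t)(1,0) + C_2e^(3t)(-3,1).

u(t) = C_1e^(6t) - 3C_2e^(3t), v(t) = C_2e^(3t)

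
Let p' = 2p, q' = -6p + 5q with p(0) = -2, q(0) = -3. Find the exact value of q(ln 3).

207

A = [[2,0],[-6,5]]; eigenvalues λ = 2, 5.
Eigenvectors: (-1,-2) for λ=2, (0,1) for λ=5.
From the initial condition, c_1 = 2, c_2 = 1.
q(ln 3) = (2)(3^2)(-2) + (1)(3^5)(1) = 207.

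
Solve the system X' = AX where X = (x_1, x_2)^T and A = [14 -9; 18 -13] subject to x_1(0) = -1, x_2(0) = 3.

Coefficient matrix A = [[14, -9], [18, -13]].
Characteristic polynomial det(A - λI) = λ^2 - λ - 20 = 0.
Eigenvalues λ = 5, -4.
For λ=5: (A-λI) row 1 is [9, -9], so an eigenvector is (-1, -1).
For λ=-4: (A-λI) row 1 is [18, -9], so an eigenvector is (1, 2).
General solution: c_1e^(5t)(-1,-1) + c_2e^(-4t)(1,2).
Applying x_1(0)=-1, x_2(0)=3 gives c_1=5, c_2=4.

x_1(t) = -5e^(5t) + 4e^(-4t), x_2(t) = -5e^(5t) + 8e^(-4t)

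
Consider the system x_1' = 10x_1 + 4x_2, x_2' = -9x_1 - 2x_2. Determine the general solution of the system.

x_1(t) = 2c_1e^(4t) + 2c_2te^(4t) + c_2e^(4t), x_2(t) = -3c_1e^(4t) - 3c_2te^(4t) - c_2e^(4t)

Coefficient matrix A = [[10, 4], [-9, -2]].
Characteristic polynomial det(A - λI) = λ^2 - 8λ + 16 = 0.
Single eigenvalue λ = 4 with algebraic multiplicity 2.
Eigenvector v = (2,-3); generalized eigenvector w with (A-λI)w=v is (1,-1).
General solution: e^(4t)[c_1·v + c_2·(t·v + w)].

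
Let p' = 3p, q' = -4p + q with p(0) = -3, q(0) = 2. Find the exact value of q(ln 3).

A = [[3,0],[-4,1]]; eigenvalues λ = 3, 1.
Eigenvectors: (-1,2) for λ=3, (0,1) for λ=1.
From the initial condition, c_1 = 3, c_2 = -4.
q(ln 3) = (3)(3^3)(2) + (-4)(3^1)(1) = 150.

150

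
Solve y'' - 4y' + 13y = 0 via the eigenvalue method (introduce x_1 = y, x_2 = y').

Let x_1 = y, x_2 = y'. Then x_1' = x_2 and x_2' = -13x_1 + 4x_2.
A = [[0,1],[-13,4]]; det(A-λI) = λ^2 - 4λ + 13.
Eigenvalues λ = 2 ± 3i.

y(t) = C_1e^(2t)cos(3t) + C_2e^(2t)sin(3t)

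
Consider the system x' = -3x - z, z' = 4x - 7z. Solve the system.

x(t) = -K_1e^(-5t) - K_2te^(-5t), z(t) = -2K_1e^(-5t) - 2K_2te^(-5t) + K_2e^(-5t)

Coefficient matrix A = [[-3, -1], [4, -7]].
Characteristic polynomial det(A - λI) = λ^2 + 10λ + 25 = 0.
Single eigenvalue λ = -5 with algebraic multiplicity 2.
Eigenvector v = (-1,-2); generalized eigenvector w with (A-λI)w=v is (0,1).
General solution: e^(-5t)[K_1·v + K_2·(t·v + w)].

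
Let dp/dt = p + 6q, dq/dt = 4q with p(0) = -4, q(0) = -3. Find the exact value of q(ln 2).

-48

A = [[1,6],[0,4]]; eigenvalues λ = 1, 4.
Eigenvectors: (1,0) for λ=1, (-2,-1) for λ=4.
From the initial condition, c_1 = 2, c_2 = 3.
q(ln 2) = (2)(2^1)(0) + (3)(2^4)(-1) = -48.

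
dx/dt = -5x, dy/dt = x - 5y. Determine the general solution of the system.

x(t) = -C_2e^(-5t), y(t) = -C_1e^(-5t) - C_2te^(-5t) - 3C_2e^(-5t)

Coefficient matrix A = [[-5, 0], [1, -5]].
Characteristic polynomial det(A - λI) = λ^2 + 10λ + 25 = 0.
Single eigenvalue λ = -5 with algebraic multiplicity 2.
Eigenvector v = (0,-1); generalized eigenvector w with (A-λI)w=v is (-1,-3).
General solution: e^(-5t)[C_1·v + C_2·(t·v + w)].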